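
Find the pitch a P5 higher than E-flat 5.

B-flat 5

The fifth takes the letter from E up to B.
A perfect fifth spans 7 semitones, so from Eb5 the target pitch is Bb5.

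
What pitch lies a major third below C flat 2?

The third takes the letter from C down to A.
A major third is 4 semitones; 4 semitones down from Cb2 gives Abb1.

A double-flat 1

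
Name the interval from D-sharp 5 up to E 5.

D to E spans two letter names (D-E), so the interval is some kind of second.
D#5 to E5 is 1 semitone, a half step short of the major second (2), so this is minor.

minor second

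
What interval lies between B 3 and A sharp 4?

major seventh

B to A spans seven letter names (B-C-D-E-F-G-A) — that makes it a seventh of some quality.
B3 to A#4 is 11 semitones, matching the major seventh exactly, so the quality is major.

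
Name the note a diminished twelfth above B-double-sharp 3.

F-double-sharp 5

Five letters up from B (plus an octave) reaches F.
Moving 18 semitones up from B##3 (the size of a diminished twelfth) reaches F##5.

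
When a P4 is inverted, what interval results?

P5

Inverted interval numbers add to nine, so a fourth pairs with a fifth (4 + 5 = 9).
The quality also flips — perfect stays perfect — giving a perfect fifth.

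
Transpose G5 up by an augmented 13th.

E#7

Counting six letter names plus an octave up from G lands on E.
Moving 22 semitones up from G5 (the size of an augmented thirteenth) reaches E#7.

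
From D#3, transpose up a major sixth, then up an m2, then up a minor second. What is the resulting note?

D#3 up a major sixth → B#3 (9 semitones).
Up a minor second from B#3: C#4 (1 semitone up).
Up a minor second from C#4: D4 (1 semitone up).

D4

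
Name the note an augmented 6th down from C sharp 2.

The sixth takes the letter from C down to E.
An augmented sixth is 10 semitones; 10 semitones down from C#2 gives Eb1.

E flat 1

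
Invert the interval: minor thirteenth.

First reduce the compound minor thirteenth to its simple form, a minor sixth.
Interval numbers invert to sum to nine: 6 + 3 = 9, so a sixth inverts to a third.
The quality also flips — minor becomes major — giving a major third.

major third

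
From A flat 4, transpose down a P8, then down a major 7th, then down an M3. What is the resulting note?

G double-flat 2

Ab4 down a perfect octave → Ab3 (12 semitones).
Ab3 down a major seventh → Bbb2 (11 semitones).
A major third down from Bbb2 is Gbb2.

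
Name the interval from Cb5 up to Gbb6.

C to G spans five letter names (C-D-E-F-G), plus an octave: a twelfth.
The perfect twelfth is 19 semitones; here we have 18, one semitone narrower: diminished.
(Equivalently, a compound diminished fifth: a diminished fifth plus an octave.)

diminished 12th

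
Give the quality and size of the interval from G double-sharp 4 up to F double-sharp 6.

G to F spans seven letter names (G-A-B-C-D-E-F), plus an octave — that makes it a fourteenth of some quality.
A major fourteenth would be 23 semitones, but G##4 to F##6 is 22 — one semitone narrower, making it a minor fourteenth.
(Equivalently, a compound minor seventh: a minor seventh plus an octave.)

minor fourteenth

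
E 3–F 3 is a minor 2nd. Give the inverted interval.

major seventh

Inverted interval numbers add to nine, so a second pairs with a seventh (2 + 7 = 9).
Quality inverts too: minor becomes major. That makes the inversion a major seventh.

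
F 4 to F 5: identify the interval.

F to F is the same letter name, plus an octave: an octave.
Counting semitones, F4→F5 is 12, which is the perfect octave.

perfect 8th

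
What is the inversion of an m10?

First reduce the compound minor tenth to its simple form, a minor third.
The rule of nine gives the new number: 9 − 3 = 6, so a third becomes a sixth.
And minor becomes major under inversion, so we get a major sixth.

major 6th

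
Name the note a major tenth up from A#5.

C##7

Three letters up from A (plus an octave) reaches C.
Moving 16 semitones up from A#5 (the size of a major tenth) reaches C##7.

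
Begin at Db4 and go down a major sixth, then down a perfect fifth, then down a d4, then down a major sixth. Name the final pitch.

Down a major sixth from Db4: Fb3 (9 semitones down).
Fb3 down a perfect fifth → Bbb2 (7 semitones).
A diminished fourth down from Bbb2 is F2.
A major sixth down from F2 is Ab1.

Ab1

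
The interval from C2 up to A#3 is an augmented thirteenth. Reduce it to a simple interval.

augmented 6th

Subtracting seven from the interval number removes an octave: 13 − 7 = 6.
That makes an augmented thirteenth a compound augmented sixth — an octave plus an augmented sixth.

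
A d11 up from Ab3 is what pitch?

Dbb5

The eleventh's letter: A up four letter names plus an octave → D.
Moving 16 semitones up from Ab3 (the size of a diminished eleventh) reaches Dbb5.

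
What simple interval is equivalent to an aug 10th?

augmented third

Take out an octave (7 from the number): 10 − 7 = 3.
Quality carries through unchanged, so the simple form is an augmented third.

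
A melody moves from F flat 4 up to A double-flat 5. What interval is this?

F to A spans three letter names (F-G-A), plus an octave, so the interval is some kind of tenth.
A major tenth would be 16 semitones, but Fb4 to Abb5 is 15 — one semitone narrower, making it a minor tenth.
(Equivalently, a compound minor third: a minor third plus an octave.)

minor 10th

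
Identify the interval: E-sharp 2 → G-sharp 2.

minor 3rd

E to G spans three letter names (E-F-G), so the interval is some kind of third.
E#2 to G#2 is 3 semitones, a half step short of the major third (4), so this is minor.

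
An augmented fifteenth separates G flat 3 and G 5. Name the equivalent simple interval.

Subtracting seven from the interval number removes an octave: 15 − 7 = 8.
That makes an augmented fifteenth a compound augmented octave — an octave plus an augmented octave.

augmented octave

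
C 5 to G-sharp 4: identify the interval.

diminished fourth

Descending from C5 to G#4 is the same interval as ascending G#4 to C5.
G to C spans four letter names (G-A-B-C): a fourth.
The perfect fourth is 5 semitones; here we have 4, one semitone narrower: diminished.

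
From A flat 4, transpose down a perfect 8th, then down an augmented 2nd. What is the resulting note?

G double-flat 3

Down a perfect octave from Ab4: Ab3 (12 semitones down).
An augmented second down from Ab3 is Gbb3.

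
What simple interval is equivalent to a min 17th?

Take out 2 octaves (14 from the number): 17 − 14 = 3.
That makes a minor seventeenth a compound minor third — 2 octaves plus a minor third.

minor 3rd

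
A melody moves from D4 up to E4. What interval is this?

major second

D to E spans two letter names (D-E), so the interval is some kind of second.
Counting semitones, D4→E4 is 2, which is the major second.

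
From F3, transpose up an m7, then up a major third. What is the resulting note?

A minor seventh up from F3 is Eb4.
Eb4 up a major third → G4 (4 semitones).

G4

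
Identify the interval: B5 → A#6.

B to A spans seven letter names (B-C-D-E-F-G-A), so the interval is some kind of seventh.
Counting semitones, B5→A#6 is 11, which is the major seventh.

M7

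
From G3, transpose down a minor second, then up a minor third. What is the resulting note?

G3 down a minor second → F#3 (1 semitone).
Up a minor third from F#3: A3 (3 semitones up).

A3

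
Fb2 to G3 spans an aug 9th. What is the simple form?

augmented 2nd

Subtracting seven from the interval number removes an octave: 9 − 7 = 2.
That makes an augmented ninth a compound augmented second — an octave plus an augmented second.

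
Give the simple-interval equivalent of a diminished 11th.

diminished 4th

Subtracting seven from the interval number removes an octave: 11 − 7 = 4.
Quality carries through unchanged, so the simple form is a diminished fourth.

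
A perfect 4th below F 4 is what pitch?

C 4

Four letter names down from F: C.
A perfect fourth spans 5 semitones, so from F4 the target pitch is C4.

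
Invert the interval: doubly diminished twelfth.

First reduce the compound doubly diminished twelfth to its simple form, a doubly diminished fifth.
The rule of nine gives the new number: 9 − 5 = 4, so a fifth becomes a fourth.
The quality also flips — doubly diminished becomes doubly augmented — giving a doubly augmented fourth.

doubly augmented fourth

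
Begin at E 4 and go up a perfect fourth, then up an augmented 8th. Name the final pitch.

A perfect fourth up from E4 is A4.
A4 up an augmented octave → A#5 (13 semitones).

A sharp 5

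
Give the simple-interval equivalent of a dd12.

Each octave removed subtracts seven from the number: 12 − 7 = 5.
That makes a doubly diminished twelfth a compound doubly diminished fifth — an octave plus a doubly diminished fifth.

dd5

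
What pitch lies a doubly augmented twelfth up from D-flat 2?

A-sharp 3

Five letters up from D (plus an octave) reaches A.
A doubly augmented twelfth is 21 semitones; 21 semitones up from Db2 gives A#3.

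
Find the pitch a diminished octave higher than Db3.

For an octave the letter name doesn't change: still D, an octave up.
Moving 11 semitones up from Db3 (the size of a diminished octave) reaches Dbb4.

Dbb4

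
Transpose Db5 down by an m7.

Eb4

The seventh takes the letter from D down to E.
A minor seventh spans 10 semitones, so from Db5 the target pitch is Eb4.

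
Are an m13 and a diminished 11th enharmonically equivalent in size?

No

A minor thirteenth is 20 semitones but a diminished eleventh is 16 semitones — different sizes.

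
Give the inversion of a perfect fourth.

perfect 5th

Interval numbers invert to sum to nine: 4 + 5 = 9, so a fourth inverts to a fifth.
And perfect stays perfect under inversion, so we get a perfect fifth.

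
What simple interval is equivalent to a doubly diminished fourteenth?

dd7

Each octave removed subtracts seven from the number: 14 − 7 = 7.
That makes a doubly diminished fourteenth a compound doubly diminished seventh — an octave plus a doubly diminished seventh.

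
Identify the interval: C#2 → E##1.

diminished sixth

Descending from C#2 to E##1 is the same interval as ascending E##1 to C#2.
E to C spans six letter names (E-F-G-A-B-C): a sixth.
E##1 to C#2 spans 7 semitones — two semitones narrower than the major sixth (9) — giving a diminished sixth.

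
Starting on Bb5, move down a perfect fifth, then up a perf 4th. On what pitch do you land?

Ab5

Bb5 down a perfect fifth → Eb5 (7 semitones).
Up a perfect fourth from Eb5: Ab5 (5 semitones up).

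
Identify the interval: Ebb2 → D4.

E to D spans seven letter names (E-F-G-A-B-C-D), plus an octave: a fourteenth.
A major fourteenth would be 23 semitones; Ebb2 to D4 is 24, one semitone wider, so the interval is augmented.
(Equivalently, a compound augmented seventh: an augmented seventh plus an octave.)

augmented 14th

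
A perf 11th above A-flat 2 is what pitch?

D-flat 4

Four letters up from A (plus an octave) reaches D.
Moving 17 semitones up from Ab2 (the size of a perfect eleventh) reaches Db4.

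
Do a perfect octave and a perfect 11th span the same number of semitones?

12 semitones (perfect octave) vs 17 semitones (perfect eleventh): not equal.

No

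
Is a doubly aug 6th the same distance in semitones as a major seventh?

Yes

A doubly augmented sixth = 11 semitones = a major seventh; enharmonically equal.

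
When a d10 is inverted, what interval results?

First reduce the compound diminished tenth to its simple form, a diminished third.
Interval numbers invert to sum to nine: 3 + 6 = 9, so a third inverts to a sixth.
Quality inverts too: diminished becomes augmented. That makes the inversion an augmented sixth.

A6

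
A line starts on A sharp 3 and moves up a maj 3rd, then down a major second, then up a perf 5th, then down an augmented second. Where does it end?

A#3 up a major third → C##4 (4 semitones).
Down a major second from C##4: B#3 (2 semitones down).
A perfect fifth up from B#3 is F##4.
F##4 down an augmented second → E4 (3 semitones).

E 4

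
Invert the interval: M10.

First reduce the compound major tenth to its simple form, a major third.
Interval numbers invert to sum to nine: 3 + 6 = 9, so a third inverts to a sixth.
And major becomes minor under inversion, so we get a minor sixth.

minor 6th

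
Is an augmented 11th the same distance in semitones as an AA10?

Both span 18 semitones: an augmented eleventh and a doubly augmented tenth are the same chromatic distance.

Yes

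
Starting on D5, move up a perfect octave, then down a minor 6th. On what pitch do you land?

F#5

A perfect octave up from D5 is D6.
A minor sixth down from D6 is F#5.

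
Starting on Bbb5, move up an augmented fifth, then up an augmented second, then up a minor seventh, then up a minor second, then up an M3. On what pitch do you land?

Bbb5 up an augmented fifth → F6 (8 semitones).
An augmented second up from F6 is G#6.
G#6 up a minor seventh → F#7 (10 semitones).
Up a minor second from F#7: G7 (1 semitone up).
Up a major third from G7: B7 (4 semitones up).

B7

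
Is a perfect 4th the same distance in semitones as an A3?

Yes

A perfect fourth spans 5 semitones, and an augmented third also spans 5 semitones — they're enharmonic.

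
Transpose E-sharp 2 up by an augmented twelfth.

The twelfth's letter: E up five letter names plus an octave → B.
An augmented twelfth is 20 semitones; 20 semitones up from E#2 gives B##3.

B-double-sharp 3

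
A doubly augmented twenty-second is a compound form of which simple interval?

doubly augmented octave

Take out 2 octaves (14 from the number): 22 − 14 = 8.
Quality carries through unchanged, so the simple form is a doubly augmented octave.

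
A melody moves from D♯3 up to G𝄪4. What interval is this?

D to G spans four letter names (D-E-F-G), plus an octave: an eleventh.
A perfect eleventh would be 17 semitones; D#3 to G##4 is 18, one semitone wider, so the interval is augmented.
(Equivalently, a compound augmented fourth: an augmented fourth plus an octave.)

augmented eleventh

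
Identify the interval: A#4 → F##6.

major thirteenth

A to F spans six letter names (A-B-C-D-E-F), plus an octave: a thirteenth.
Counting semitones, A#4→F##6 is 21, which is the major thirteenth.
(Equivalently, a compound major sixth: a major sixth plus an octave.)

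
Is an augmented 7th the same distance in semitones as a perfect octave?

Yes

An augmented seventh = 12 semitones = a perfect octave; enharmonically equal.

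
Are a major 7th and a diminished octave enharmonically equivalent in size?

Yes

Both span 11 semitones: a major seventh and a diminished octave are the same chromatic distance.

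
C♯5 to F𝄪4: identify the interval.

Descending from C#5 to F##4 is the same interval as ascending F##4 to C#5.
F to C spans five letter names (F-G-A-B-C): a fifth.
A perfect fifth would be 7 semitones; F##4 to C#5 is 6, one semitone narrower, so the interval is diminished.

diminished 5th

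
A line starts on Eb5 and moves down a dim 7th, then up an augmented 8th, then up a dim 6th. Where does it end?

D6

A diminished seventh down from Eb5 is F#4.
An augmented octave up from F#4 is F##5.
A diminished sixth up from F##5 is D6.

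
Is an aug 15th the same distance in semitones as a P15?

An augmented fifteenth spans 25 semitones; a perfect fifteenth spans 24 semitones. They differ by 1.

No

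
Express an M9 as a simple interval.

Each octave removed subtracts seven from the number: 9 − 7 = 2.
That makes a major ninth a compound major second — an octave plus a major second.

major 2nd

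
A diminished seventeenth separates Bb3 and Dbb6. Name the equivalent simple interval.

Take out 2 octaves (14 from the number): 17 − 14 = 3.
Quality carries through unchanged, so the simple form is a diminished third.

d3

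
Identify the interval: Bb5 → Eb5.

perfect fifth

Descending from Bb5 to Eb5 is the same interval as ascending Eb5 to Bb5.
E to B spans five letter names (E-F-G-A-B), so the interval is some kind of fifth.
Eb5 to Bb5 is 7 semitones, matching the perfect fifth exactly, so the quality is perfect.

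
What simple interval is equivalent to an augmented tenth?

augmented 3rd

Each octave removed subtracts seven from the number: 10 − 7 = 3.
So an augmented tenth is an octave plus an augmented third. The quality is unchanged.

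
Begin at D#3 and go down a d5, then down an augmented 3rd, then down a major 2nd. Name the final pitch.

A diminished fifth down from D#3 is G##2.
An augmented third down from G##2 is E2.
A major second down from E2 is D2.

D2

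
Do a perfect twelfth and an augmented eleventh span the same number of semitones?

No

19 semitones (perfect twelfth) vs 18 semitones (augmented eleventh): not equal.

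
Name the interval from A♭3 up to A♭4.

perfect octave

A to A is the same letter name, plus an octave: an octave.
Ab3 to Ab4 is 12 semitones, matching the perfect octave exactly, so the quality is perfect.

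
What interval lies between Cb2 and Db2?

C to D spans two letter names (C-D) — that makes it a second of some quality.
The major second spans 2 semitones, and Cb2 to Db2 is exactly 2 semitones — so this is a major second.

major second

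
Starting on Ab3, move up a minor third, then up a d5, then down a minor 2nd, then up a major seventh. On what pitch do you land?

Eb5

Up a minor third from Ab3: Cb4 (3 semitones up).
A diminished fifth up from Cb4 is Gbb4.
Down a minor second from Gbb4: Fb4 (1 semitone down).
A major seventh up from Fb4 is Eb5.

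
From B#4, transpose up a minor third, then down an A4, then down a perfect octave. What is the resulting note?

A3

B#4 up a minor third → D#5 (3 semitones).
Down an augmented fourth from D#5: A4 (6 semitones down).
Down a perfect octave from A4: A3 (12 semitones down).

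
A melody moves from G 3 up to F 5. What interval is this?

m14

G to F spans seven letter names (G-A-B-C-D-E-F), plus an octave — that makes it a fourteenth of some quality.
G3 to F5 is 22 semitones, a half step short of the major fourteenth (23), so this is minor.
(Equivalently, a compound minor seventh: a minor seventh plus an octave.)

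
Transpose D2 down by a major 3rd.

Three letter names down from D: B.
A major third spans 4 semitones, so from D2 the target pitch is Bb1.

Bb1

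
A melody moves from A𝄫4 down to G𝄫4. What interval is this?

major 2nd

Descending from Abb4 to Gbb4 is the same interval as ascending Gbb4 to Abb4.
G to A spans two letter names (G-A): a second.
The major second spans 2 semitones, and Gbb4 to Abb4 is exactly 2 semitones — so this is a major second.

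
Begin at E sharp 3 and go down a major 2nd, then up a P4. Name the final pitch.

G sharp 3

A major second down from E#3 is D#3.
A perfect fourth up from D#3 is G#3.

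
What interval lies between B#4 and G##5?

B to G spans six letter names (B-C-D-E-F-G): a sixth.
Counting semitones, B#4→G##5 is 9, which is the major sixth.

major sixth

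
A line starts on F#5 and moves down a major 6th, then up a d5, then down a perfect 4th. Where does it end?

Down a major sixth from F#5: A4 (9 semitones down).
Up a diminished fifth from A4: Eb5 (6 semitones up).
Eb5 down a perfect fourth → Bb4 (5 semitones).

Bb4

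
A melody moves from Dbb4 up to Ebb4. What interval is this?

major 2nd

D to E spans two letter names (D-E) — that makes it a second of some quality.
Counting semitones, Dbb4→Ebb4 is 2, which is the major second.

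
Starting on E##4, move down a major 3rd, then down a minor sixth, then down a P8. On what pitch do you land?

E##2

E##4 down a major third → C##4 (4 semitones).
Down a minor sixth from C##4: E##3 (8 semitones down).
A perfect octave down from E##3 is E##2.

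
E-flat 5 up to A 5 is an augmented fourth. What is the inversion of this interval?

diminished 5th

Interval numbers invert to sum to nine: 4 + 5 = 9, so a fourth inverts to a fifth.
And augmented becomes diminished under inversion, so we get a diminished fifth.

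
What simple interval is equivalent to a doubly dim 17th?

Subtracting seven from the interval number removes an octave: 17 − 14 = 3.
That makes a doubly diminished seventeenth a compound doubly diminished third — 2 octaves plus a doubly diminished third.

dd3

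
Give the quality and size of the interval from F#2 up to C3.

d5

F to C spans five letter names (F-G-A-B-C), so the interval is some kind of fifth.
F#2 to C3 spans 6 semitones — one semitone narrower than the perfect fifth (7) — giving a diminished fifth.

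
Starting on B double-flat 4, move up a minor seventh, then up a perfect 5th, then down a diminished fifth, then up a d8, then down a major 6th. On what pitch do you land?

C double-flat 6

Up a minor seventh from Bbb4: Abb5 (10 semitones up).
Up a perfect fifth from Abb5: Ebb6 (7 semitones up).
Down a diminished fifth from Ebb6: Ab5 (6 semitones down).
A diminished octave up from Ab5 is Abb6.
A major sixth down from Abb6 is Cbb6.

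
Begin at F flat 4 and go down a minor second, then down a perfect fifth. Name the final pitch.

A flat 3

Down a minor second from Fb4: Eb4 (1 semitone down).
Eb4 down a perfect fifth → Ab3 (7 semitones).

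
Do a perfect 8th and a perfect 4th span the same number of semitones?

No

12 semitones (perfect octave) vs 5 semitones (perfect fourth): not equal.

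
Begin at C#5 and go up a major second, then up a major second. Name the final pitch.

E#5

A major second up from C#5 is D#5.
Up a major second from D#5: E#5 (2 semitones up).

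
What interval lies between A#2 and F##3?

A to F spans six letter names (A-B-C-D-E-F) — that makes it a sixth of some quality.
Counting semitones, A#2→F##3 is 9, which is the major sixth.

M6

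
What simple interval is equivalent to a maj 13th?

Each octave removed subtracts seven from the number: 13 − 7 = 6.
So a major thirteenth is an octave plus a major sixth. The quality is unchanged.

major sixth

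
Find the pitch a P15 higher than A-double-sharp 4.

A fifteenth keeps the letter name A, two octaves up from A.
A perfect fifteenth spans 24 semitones, so from A##4 the target pitch is A##6.

A-double-sharp 6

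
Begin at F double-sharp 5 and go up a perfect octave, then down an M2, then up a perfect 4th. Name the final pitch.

A sharp 6

A perfect octave up from F##5 is F##6.
A major second down from F##6 is E#6.
Up a perfect fourth from E#6: A#6 (5 semitones up).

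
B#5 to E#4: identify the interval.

perfect twelfth

Descending from B#5 to E#4 is the same interval as ascending E#4 to B#5.
E to B spans five letter names (E-F-G-A-B), plus an octave: a twelfth.
E#4 to B#5 is 19 semitones, matching the perfect twelfth exactly, so the quality is perfect.
(Equivalently, a compound perfect fifth: a perfect fifth plus an octave.)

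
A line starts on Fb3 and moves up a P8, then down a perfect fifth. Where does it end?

Bbb3

Up a perfect octave from Fb3: Fb4 (12 semitones up).
Down a perfect fifth from Fb4: Bbb3 (7 semitones down).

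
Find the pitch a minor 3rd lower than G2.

Counting three letter names down from G lands on E.
Moving 3 semitones down from G2 (the size of a minor third) reaches E2.

E2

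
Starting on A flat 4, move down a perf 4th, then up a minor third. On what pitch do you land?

A perfect fourth down from Ab4 is Eb4.
A minor third up from Eb4 is Gb4.

G flat 4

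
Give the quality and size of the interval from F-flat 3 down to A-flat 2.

Descending from Fb3 to Ab2 is the same interval as ascending Ab2 to Fb3.
A to F spans six letter names (A-B-C-D-E-F): a sixth.
Ab2 to Fb3 is 8 semitones, a half step short of the major sixth (9), so this is minor.

minor sixth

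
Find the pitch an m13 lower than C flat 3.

The thirteenth's letter: C down six letter names plus an octave → E.
Moving 20 semitones down from Cb3 (the size of a minor thirteenth) reaches Eb1.

E flat 1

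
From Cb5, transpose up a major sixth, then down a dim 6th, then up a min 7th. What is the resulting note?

B5

Cb5 up a major sixth → Ab5 (9 semitones).
Ab5 down a diminished sixth → C#5 (7 semitones).
Up a minor seventh from C#5: B5 (10 semitones up).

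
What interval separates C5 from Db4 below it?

major seventh

Descending from C5 to Db4 is the same interval as ascending Db4 to C5.
D to C spans seven letter names (D-E-F-G-A-B-C) — that makes it a seventh of some quality.
Db4 to C5 is 11 semitones, matching the major seventh exactly, so the quality is major.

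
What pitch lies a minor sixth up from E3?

Counting six letter names up from E lands on C.
A minor sixth spans 8 semitones, so from E3 the target pitch is C4.

C4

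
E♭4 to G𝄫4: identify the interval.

diminished 3rd

E to G spans three letter names (E-F-G), so the interval is some kind of third.
Eb4 to Gbb4 spans 2 semitones — two semitones narrower than the major third (4) — giving a diminished third.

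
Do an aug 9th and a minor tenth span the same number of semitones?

Yes

Both span 15 semitones: an augmented ninth and a minor tenth are the same chromatic distance.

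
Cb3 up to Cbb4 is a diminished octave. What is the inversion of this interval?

Inverted interval numbers add to nine, so an octave pairs with a unison (8 + 1 = 9).
And diminished becomes augmented under inversion, so we get an augmented unison.

augmented 1st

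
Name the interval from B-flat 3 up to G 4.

major sixth

B to G spans six letter names (B-C-D-E-F-G): a sixth.
Counting semitones, Bb3→G4 is 9, which is the major sixth.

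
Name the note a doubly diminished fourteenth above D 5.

Counting seven letter names plus an octave up from D lands on C.
Moving 20 semitones up from D5 (the size of a doubly diminished fourteenth) reaches Cbb7.

C-double-flat 7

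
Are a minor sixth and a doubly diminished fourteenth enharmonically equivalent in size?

A minor sixth is 8 semitones but a doubly diminished fourteenth is 20 semitones — different sizes.

No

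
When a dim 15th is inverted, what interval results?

First reduce the compound diminished fifteenth to its simple form, a diminished octave.
Inverted interval numbers add to nine, so an octave pairs with a unison (8 + 1 = 9).
The quality also flips — diminished becomes augmented — giving an augmented unison.

augmented 1st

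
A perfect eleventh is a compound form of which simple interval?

perfect fourth

Subtracting seven from the interval number removes an octave: 11 − 7 = 4.
Quality carries through unchanged, so the simple form is a perfect fourth.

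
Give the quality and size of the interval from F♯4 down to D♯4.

Descending from F#4 to D#4 is the same interval as ascending D#4 to F#4.
D to F spans three letter names (D-E-F), so the interval is some kind of third.
D#4 to F#4 is 3 semitones, a half step short of the major third (4), so this is minor.

minor 3rd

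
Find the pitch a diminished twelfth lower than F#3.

The twelfth's letter: F down five letter names plus an octave → B.
A diminished twelfth is 18 semitones; 18 semitones down from F#3 gives B#1.

B#1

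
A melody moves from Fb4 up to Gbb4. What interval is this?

minor second

F to G spans two letter names (F-G): a second.
At 1 semitone, Fb4→Gbb4 falls one short of a major second: minor.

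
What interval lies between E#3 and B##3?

augmented fifth

E to B spans five letter names (E-F-G-A-B) — that makes it a fifth of some quality.
The perfect fifth is 7 semitones; here we have 8, one semitone wider: augmented.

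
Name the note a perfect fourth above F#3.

Counting four letter names up from F lands on B.
A perfect fourth is 5 semitones; 5 semitones up from F#3 gives B3.

B3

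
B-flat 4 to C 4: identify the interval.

Descending from Bb4 to C4 is the same interval as ascending C4 to Bb4.
C to B spans seven letter names (C-D-E-F-G-A-B): a seventh.
A major seventh would be 11 semitones, but C4 to Bb4 is 10 — one semitone narrower, making it a minor seventh.

minor 7th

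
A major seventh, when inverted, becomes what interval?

Interval numbers invert to sum to nine: 7 + 2 = 9, so a seventh inverts to a second.
And major becomes minor under inversion, so we get a minor second.

minor 2nd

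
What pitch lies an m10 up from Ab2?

Three letters up from A (plus an octave) reaches C.
A minor tenth spans 15 semitones, so from Ab2 the target pitch is Cb4.

Cb4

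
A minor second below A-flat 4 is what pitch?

G 4

Two letter names down from A: G.
A minor second is 1 semitone; 1 semitone down from Ab4 gives G4.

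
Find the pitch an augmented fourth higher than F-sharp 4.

Counting four letter names up from F lands on B.
Moving 6 semitones up from F#4 (the size of an augmented fourth) reaches B#4.

B-sharp 4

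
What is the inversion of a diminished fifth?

augmented 4th

The rule of nine gives the new number: 9 − 5 = 4, so a fifth becomes a fourth.
And diminished becomes augmented under inversion, so we get an augmented fourth.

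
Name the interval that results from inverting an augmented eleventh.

diminished 5th

First reduce the compound augmented eleventh to its simple form, an augmented fourth.
Inverted interval numbers add to nine, so a fourth pairs with a fifth (4 + 5 = 9).
And augmented becomes diminished under inversion, so we get a diminished fifth.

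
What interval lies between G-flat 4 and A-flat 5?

major ninth

G to A spans two letter names (G-A), plus an octave: a ninth.
The major ninth spans 14 semitones, and Gb4 to Ab5 is exactly 14 semitones — so this is a major ninth.
(Equivalently, a compound major second: a major second plus an octave.)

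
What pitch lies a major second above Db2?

Eb2

The second takes the letter from D up to E.
Moving 2 semitones up from Db2 (the size of a major second) reaches Eb2.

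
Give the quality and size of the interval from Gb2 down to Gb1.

perfect octave

Descending from Gb2 to Gb1 is the same interval as ascending Gb1 to Gb2.
G to G is the same letter name, plus an octave, so the interval is some kind of octave.
Counting semitones, Gb1→Gb2 is 12, which is the perfect octave.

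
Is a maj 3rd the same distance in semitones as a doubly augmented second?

Yes

Both span 4 semitones: a major third and a doubly augmented second are the same chromatic distance.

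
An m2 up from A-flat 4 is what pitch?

B-double-flat 4

Two letter names up from A: B.
A minor second spans 1 semitone, so from Ab4 the target pitch is Bbb4.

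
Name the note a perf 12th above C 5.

G 6

The twelfth's letter: C up five letter names plus an octave → G.
A perfect twelfth is 19 semitones; 19 semitones up from C5 gives G6.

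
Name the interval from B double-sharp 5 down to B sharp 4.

augmented 8th

Descending from B##5 to B#4 is the same interval as ascending B#4 to B##5.
B to B is the same letter name, plus an octave, so the interval is some kind of octave.
The perfect octave is 12 semitones; here we have 13, one semitone wider: augmented.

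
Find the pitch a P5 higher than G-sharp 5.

Five letter names up from G: D.
A perfect fifth spans 7 semitones, so from G#5 the target pitch is D#6.

D-sharp 6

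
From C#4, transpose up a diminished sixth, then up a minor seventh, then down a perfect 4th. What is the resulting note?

C#4 up a diminished sixth → Ab4 (7 semitones).
Up a minor seventh from Ab4: Gb5 (10 semitones up).
A perfect fourth down from Gb5 is Db5.

Db5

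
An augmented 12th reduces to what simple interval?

augmented fifth

Take out an octave (7 from the number): 12 − 7 = 5.
Quality carries through unchanged, so the simple form is an augmented fifth.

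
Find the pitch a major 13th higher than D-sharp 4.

B-sharp 5

Six letters up from D (plus an octave) reaches B.
A major thirteenth is 21 semitones; 21 semitones up from D#4 gives B#5.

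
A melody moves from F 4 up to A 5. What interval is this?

major tenth

F to A spans three letter names (F-G-A), plus an octave, so the interval is some kind of tenth.
Counting semitones, F4→A5 is 16, which is the major tenth.
(Equivalently, a compound major third: a major third plus an octave.)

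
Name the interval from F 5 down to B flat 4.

Descending from F5 to Bb4 is the same interval as ascending Bb4 to F5.
B to F spans five letter names (B-C-D-E-F), so the interval is some kind of fifth.
Bb4 to F5 is 7 semitones, matching the perfect fifth exactly, so the quality is perfect.

P5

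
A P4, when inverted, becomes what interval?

perfect fifth

Inverted interval numbers add to nine, so a fourth pairs with a fifth (4 + 5 = 9).
Quality inverts too: perfect stays perfect. That makes the inversion a perfect fifth.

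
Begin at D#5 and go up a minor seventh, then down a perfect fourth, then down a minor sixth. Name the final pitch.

Up a minor seventh from D#5: C#6 (10 semitones up).
C#6 down a perfect fourth → G#5 (5 semitones).
G#5 down a minor sixth → B#4 (8 semitones).

B#4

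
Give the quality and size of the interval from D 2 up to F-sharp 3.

major tenth

D to F spans three letter names (D-E-F), plus an octave: a tenth.
D2 to F#3 is 16 semitones, matching the major tenth exactly, so the quality is major.
(Equivalently, a compound major third: a major third plus an octave.)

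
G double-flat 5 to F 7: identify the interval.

G to F spans seven letter names (G-A-B-C-D-E-F), plus an octave: a fourteenth.
Gbb5 to F7 spans 24 semitones — one semitone wider than the major fourteenth (23) — giving an augmented fourteenth.
(Equivalently, a compound augmented seventh: an augmented seventh plus an octave.)

augmented fourteenth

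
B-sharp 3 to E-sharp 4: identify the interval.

B to E spans four letter names (B-C-D-E), so the interval is some kind of fourth.
Counting semitones, B#3→E#4 is 5, which is the perfect fourth.

P4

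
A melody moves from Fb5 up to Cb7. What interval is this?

P12

F to C spans five letter names (F-G-A-B-C), plus an octave: a twelfth.
Fb5 to Cb7 is 19 semitones, matching the perfect twelfth exactly, so the quality is perfect.
(Equivalently, a compound perfect fifth: a perfect fifth plus an octave.)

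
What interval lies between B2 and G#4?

major 13th

B to G spans six letter names (B-C-D-E-F-G), plus an octave: a thirteenth.
Counting semitones, B2→G#4 is 21, which is the major thirteenth.
(Equivalently, a compound major sixth: a major sixth plus an octave.)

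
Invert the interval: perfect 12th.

perfect fourth

First reduce the compound perfect twelfth to its simple form, a perfect fifth.
Inverted interval numbers add to nine, so a fifth pairs with a fourth (5 + 4 = 9).
And perfect stays perfect under inversion, so we get a perfect fourth.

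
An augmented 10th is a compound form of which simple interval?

Take out an octave (7 from the number): 10 − 7 = 3.
Quality carries through unchanged, so the simple form is an augmented third.

augmented third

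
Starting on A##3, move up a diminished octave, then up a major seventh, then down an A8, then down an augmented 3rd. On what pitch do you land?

A##3 up a diminished octave → A#4 (11 semitones).
A major seventh up from A#4 is G##5.
An augmented octave down from G##5 is G#4.
Down an augmented third from G#4: Eb4 (5 semitones down).

Eb4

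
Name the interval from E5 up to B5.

E to B spans five letter names (E-F-G-A-B) — that makes it a fifth of some quality.
Counting semitones, E5→B5 is 7, which is the perfect fifth.

perfect fifth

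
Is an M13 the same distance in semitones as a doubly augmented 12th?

Yes

A major thirteenth spans 21 semitones, and a doubly augmented twelfth also spans 21 semitones — they're enharmonic.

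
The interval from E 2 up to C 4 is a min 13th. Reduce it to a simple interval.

Take out an octave (7 from the number): 13 − 7 = 6.
So a minor thirteenth is an octave plus a minor sixth. The quality is unchanged.

m6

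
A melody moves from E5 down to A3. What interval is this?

Descending from E5 to A3 is the same interval as ascending A3 to E5.
A to E spans five letter names (A-B-C-D-E), plus an octave: a twelfth.
The perfect twelfth spans 19 semitones, and A3 to E5 is exactly 19 semitones — so this is a perfect twelfth.
(Equivalently, a compound perfect fifth: a perfect fifth plus an octave.)

perfect twelfth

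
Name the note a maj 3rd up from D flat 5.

F 5

The third takes the letter from D up to F.
A major third spans 4 semitones, so from Db5 the target pitch is F5.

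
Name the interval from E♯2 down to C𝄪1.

Descending from E#2 to C##1 is the same interval as ascending C##1 to E#2.
C to E spans three letter names (C-D-E), plus an octave: a tenth.
A major tenth would be 16 semitones, but C##1 to E#2 is 15 — one semitone narrower, making it a minor tenth.
(Equivalently, a compound minor third: a minor third plus an octave.)

m10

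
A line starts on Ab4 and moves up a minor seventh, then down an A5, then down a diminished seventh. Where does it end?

Db4

Ab4 up a minor seventh → Gb5 (10 semitones).
Gb5 down an augmented fifth → Cbb5 (8 semitones).
Down a diminished seventh from Cbb5: Db4 (9 semitones down).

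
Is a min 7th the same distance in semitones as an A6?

Yes

A minor seventh spans 10 semitones, and an augmented sixth also spans 10 semitones — they're enharmonic.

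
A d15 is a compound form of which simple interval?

Take out an octave (7 from the number): 15 − 7 = 8.
Quality carries through unchanged, so the simple form is a diminished octave.

d8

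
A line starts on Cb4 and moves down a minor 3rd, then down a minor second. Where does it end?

Cb4 down a minor third → Ab3 (3 semitones).
Ab3 down a minor second → G3 (1 semitone).

G3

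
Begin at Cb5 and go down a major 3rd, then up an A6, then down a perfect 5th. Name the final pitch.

Bb4

Cb5 down a major third → Abb4 (4 semitones).
An augmented sixth up from Abb4 is F5.
A perfect fifth down from F5 is Bb4.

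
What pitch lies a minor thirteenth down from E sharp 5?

The thirteenth's letter: E down six letter names plus an octave → G.
Moving 20 semitones down from E#5 (the size of a minor thirteenth) reaches G##3.

G double-sharp 3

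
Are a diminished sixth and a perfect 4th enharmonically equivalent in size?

No

A diminished sixth is 7 semitones but a perfect fourth is 5 semitones — different sizes.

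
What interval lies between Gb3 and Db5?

P12

G to D spans five letter names (G-A-B-C-D), plus an octave: a twelfth.
The perfect twelfth spans 19 semitones, and Gb3 to Db5 is exactly 19 semitones — so this is a perfect twelfth.
(Equivalently, a compound perfect fifth: a perfect fifth plus an octave.)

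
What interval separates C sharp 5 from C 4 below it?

Descending from C#5 to C4 is the same interval as ascending C4 to C#5.
C to C is the same letter name, plus an octave, so the interval is some kind of octave.
C4 to C#5 spans 13 semitones — one semitone wider than the perfect octave (12) — giving an augmented octave.

augmented 8th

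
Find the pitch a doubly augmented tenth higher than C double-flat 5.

Counting three letter names plus an octave up from C lands on E.
Moving 18 semitones up from Cbb5 (the size of a doubly augmented tenth) reaches E6.

E 6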